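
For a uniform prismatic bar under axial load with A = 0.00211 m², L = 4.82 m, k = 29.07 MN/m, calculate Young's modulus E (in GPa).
Model: a uniform prismatic bar under axial load, so k = (A·E) / L.
Solve for E: E = (k·L) / A.
Convert to SI units:
  k = 29.07 MN/m = 2.907 × 10⁷ N/m
Substitute:
  E = ((2.907 × 10⁷) × 4.82) / 0.00211
  E = 6.641 × 10¹⁰ Pa
Convert: E = 6.641 × 10¹⁰ Pa = 66.41 GPa
Final answer: E = 66.41 GPa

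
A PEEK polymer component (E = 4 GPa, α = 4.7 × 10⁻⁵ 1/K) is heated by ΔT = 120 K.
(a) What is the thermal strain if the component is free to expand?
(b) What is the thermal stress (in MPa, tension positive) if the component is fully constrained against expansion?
(a) Free thermal strain ε_th = α·ΔT = (4.7 × 10⁻⁵) × 120 = 0.00564
(b) Fully constrained, the expansion is suppressed, so σ = -E·α·ΔT. Convert E = 4 GPa = 4 × 10⁹ Pa.
  σ = -(4 × 10⁹) × (4.7 × 10⁻⁵) × 120 = -2.256 × 10⁷ Pa = -22.56 MPa (compressive)
Final answer: (a) ε_th = 0.00564, (b) σ = -22.56 MPa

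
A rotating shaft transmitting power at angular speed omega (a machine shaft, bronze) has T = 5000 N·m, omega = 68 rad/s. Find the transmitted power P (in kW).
Model: a rotating shaft transmitting power at angular speed omega, so P = T·omega.
Substitute:
  P = 5000 × 68
  P = 340000 W
Convert: P = 340000 W = 340 kW
Final answer: P = 340 kW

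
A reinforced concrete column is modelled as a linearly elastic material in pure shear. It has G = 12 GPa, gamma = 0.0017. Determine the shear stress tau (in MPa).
Model: a linearly elastic material in pure shear, so tau = G·gamma.
Convert to SI units:
  G = 12 GPa = 1.2 × 10¹⁰ Pa
Substitute:
  tau = (1.2 × 10¹⁰) × 0.0017
  tau = 2.04 × 10⁷ Pa
Convert: tau = 2.04 × 10⁷ Pa = 20.4 MPa
Final answer: tau = 20.4 MPa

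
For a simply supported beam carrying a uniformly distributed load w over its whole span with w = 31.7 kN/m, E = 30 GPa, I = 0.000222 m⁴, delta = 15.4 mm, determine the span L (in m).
Model: a simply supported beam carrying a uniformly distributed load w over its whole span, so delta = (5·w·L^4) / (384·E·I).
Solve for L: L = ((384·delta·E·I) / (5·w))^(1/4).
Convert to SI units:
  w = 31.7 kN/m = 31700 N/m
  E = 30 GPa = 3 × 10¹⁰ Pa
  delta = 15.4 mm = 0.0154 m
Substitute:
  L = ((384 × 0.0154 × (3 × 10¹⁰) × 0.000222) / (5 × 31700))^(1/4)
  L = 3.97 m
Final answer: L = 3.97 m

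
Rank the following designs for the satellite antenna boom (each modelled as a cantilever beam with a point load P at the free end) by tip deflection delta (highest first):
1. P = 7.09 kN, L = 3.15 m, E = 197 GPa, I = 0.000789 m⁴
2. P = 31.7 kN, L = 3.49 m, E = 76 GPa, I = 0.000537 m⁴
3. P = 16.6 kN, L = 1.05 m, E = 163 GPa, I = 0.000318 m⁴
Model: a cantilever beam with a point load P at the free end, so delta = (P·L^3) / (3·E·I) (SI units).
  Case 1: delta = (7090 × 3.15^3) / (3 × (1.97 × 10¹¹) × 0.000789) = 0.0004752 m = 0.4752 mm
  Case 2: delta = (31700 × 3.49^3) / (3 × (7.6 × 10¹⁰) × 0.000537) = 0.01101 m = 11.01 mm
  Case 3: delta = (16600 × 1.05^3) / (3 × (1.63 × 10¹¹) × 0.000318) = 0.0001236 m = 0.1236 mm
Ordering: 11.01 mm (case 2) > 0.4752 mm (case 1) > 0.1236 mm (case 3)
Final answer: 2, 1, 3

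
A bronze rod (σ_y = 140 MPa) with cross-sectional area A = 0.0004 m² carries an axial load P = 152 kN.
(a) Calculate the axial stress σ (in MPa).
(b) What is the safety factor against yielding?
(a) Axial stress σ = P/A. Convert P = 152 kN = 152000 N.
  σ = 152000 / 0.0004 = 3.8 × 10⁸ Pa = 380 MPa
(b) Safety factor SF = σ_y/σ = 140 / 380 = 0.3684
Final answer: (a) σ = 380 MPa, (b) SF = 0.3684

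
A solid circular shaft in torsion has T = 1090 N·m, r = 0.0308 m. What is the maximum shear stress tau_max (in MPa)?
Model: a solid circular shaft in torsion, so tau_max = (2·T) / (π·r^3).
Substitute:
  tau_max = (2 × 1090) / (π × 0.0308^3)
  tau_max = 2.375 × 10⁷ Pa
Convert: tau_max = 2.375 × 10⁷ Pa = 23.75 MPa
Final answer: tau_max = 23.75 MPa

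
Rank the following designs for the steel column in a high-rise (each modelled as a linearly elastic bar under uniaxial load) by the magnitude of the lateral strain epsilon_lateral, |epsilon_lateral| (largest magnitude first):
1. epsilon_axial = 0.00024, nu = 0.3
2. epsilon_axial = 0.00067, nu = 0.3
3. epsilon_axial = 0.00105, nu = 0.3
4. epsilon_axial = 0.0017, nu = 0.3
Model: a linearly elastic bar under uniaxial load, so epsilon_lateral = -nu·epsilon_axial (SI units).
  Case 1: epsilon_lateral = -(0.3 × 0.00024) = -7.2 × 10⁻⁵
  Case 2: epsilon_lateral = -(0.3 × 0.00067) = -0.000201
  Case 3: epsilon_lateral = -(0.3 × 0.00105) = -0.000315
  Case 4: epsilon_lateral = -(0.3 × 0.0017) = -0.00051
Ordering by |epsilon_lateral|: 0.00051 (case 4) > 0.000315 (case 3) > 0.000201 (case 2) > 7.2 × 10⁻⁵ (case 1)
Final answer: 4, 3, 2, 1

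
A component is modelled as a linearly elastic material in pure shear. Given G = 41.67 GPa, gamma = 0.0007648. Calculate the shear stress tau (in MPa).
Model: a linearly elastic material in pure shear, so tau = G·gamma.
Convert to SI units:
  G = 41.67 GPa = 4.167 × 10¹⁰ Pa
Substitute:
  tau = (4.167 × 10¹⁰) × 0.0007648
  tau = 3.187 × 10⁷ Pa
Convert: tau = 3.187 × 10⁷ Pa = 31.87 MPa
Final answer: tau = 31.87 MPa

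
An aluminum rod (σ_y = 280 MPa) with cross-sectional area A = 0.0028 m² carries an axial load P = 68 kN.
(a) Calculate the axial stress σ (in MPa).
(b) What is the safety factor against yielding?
(a) Axial stress σ = P/A. Convert P = 68 kN = 68000 N.
  σ = 68000 / 0.0028 = 2.429 × 10⁷ Pa = 24.29 MPa
(b) Safety factor SF = σ_y/σ = 280 / 24.29 = 11.53
Final answer: (a) σ = 24.29 MPa, (b) SF = 11.53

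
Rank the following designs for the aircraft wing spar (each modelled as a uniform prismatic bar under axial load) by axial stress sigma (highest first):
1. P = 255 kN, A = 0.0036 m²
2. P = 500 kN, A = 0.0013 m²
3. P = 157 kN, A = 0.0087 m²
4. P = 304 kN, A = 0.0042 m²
Model: a uniform prismatic bar under axial load, so sigma = P / A (SI units).
  Case 1: sigma = 255000 / 0.0036 = 7.083 × 10⁷ Pa = 70.83 MPa
  Case 2: sigma = 500000 / 0.0013 = 3.846 × 10⁸ Pa = 384.6 MPa
  Case 3: sigma = 157000 / 0.0087 = 1.805 × 10⁷ Pa = 18.05 MPa
  Case 4: sigma = 304000 / 0.0042 = 7.238 × 10⁷ Pa = 72.38 MPa
Ordering: 384.6 MPa (case 2) > 72.38 MPa (case 4) > 70.83 MPa (case 1) > 18.05 MPa (case 3)
Final answer: 2, 4, 1, 3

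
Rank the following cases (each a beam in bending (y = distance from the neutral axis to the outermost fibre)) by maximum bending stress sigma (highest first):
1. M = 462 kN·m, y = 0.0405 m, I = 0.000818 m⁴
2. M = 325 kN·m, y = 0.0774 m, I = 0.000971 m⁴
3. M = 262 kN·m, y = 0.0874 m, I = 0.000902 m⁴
Model: a beam in bending (y = distance from the neutral axis to the outermost fibre), so sigma = (M·y) / I (SI units).
  Case 1: sigma = (462000 × 0.0405) / 0.000818 = 2.287 × 10⁷ Pa = 22.87 MPa
  Case 2: sigma = (325000 × 0.0774) / 0.000971 = 2.591 × 10⁷ Pa = 25.91 MPa
  Case 3: sigma = (262000 × 0.0874) / 0.000902 = 2.539 × 10⁷ Pa = 25.39 MPa
Ordering: 25.91 MPa (case 2) > 25.39 MPa (case 3) > 22.87 MPa (case 1)
Final answer: 2, 3, 1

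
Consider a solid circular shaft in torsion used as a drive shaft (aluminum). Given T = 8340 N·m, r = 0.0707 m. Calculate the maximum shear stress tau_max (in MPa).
Model: a solid circular shaft in torsion, so tau_max = (2·T) / (π·r^3).
Substitute:
  tau_max = (2 × 8340) / (π × 0.0707^3)
  tau_max = 1.502 × 10⁷ Pa
Convert: tau_max = 1.502 × 10⁷ Pa = 15.02 MPa
Final answer: tau_max = 15.02 MPa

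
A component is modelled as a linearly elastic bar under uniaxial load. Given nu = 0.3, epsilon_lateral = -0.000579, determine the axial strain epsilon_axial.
Model: a linearly elastic bar under uniaxial load, so epsilon_lateral = -nu·epsilon_axial.
Solve for epsilon_axial: epsilon_axial = -epsilon_lateral / nu.
Substitute:
  epsilon_axial = -(-0.000579) / 0.3
  epsilon_axial = 0.00193
Final answer: epsilon_axial = 0.00193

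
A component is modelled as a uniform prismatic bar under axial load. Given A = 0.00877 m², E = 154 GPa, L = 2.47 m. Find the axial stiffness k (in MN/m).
Model: a uniform prismatic bar under axial load, so k = (A·E) / L.
Convert to SI units:
  E = 154 GPa = 1.54 × 10¹¹ Pa
Substitute:
  k = (0.00877 × (1.54 × 10¹¹)) / 2.47
  k = 5.468 × 10⁸ N/m
Convert: k = 5.468 × 10⁸ N/m = 546.8 MN/m
Final answer: k = 546.8 MN/m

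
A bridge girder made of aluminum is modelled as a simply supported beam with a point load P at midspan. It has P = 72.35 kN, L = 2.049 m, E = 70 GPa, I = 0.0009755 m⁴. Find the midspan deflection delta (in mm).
Model: a simply supported beam with a point load P at midspan, so delta = (P·L^3) / (48·E·I).
Convert to SI units:
  P = 72.35 kN = 72350 N
  E = 70 GPa = 7 × 10¹⁰ Pa
Substitute:
  delta = (72350 × 2.049^3) / (48 × (7 × 10¹⁰) × 0.0009755)
  delta = 0.0001899 m
Convert: delta = 0.0001899 m = 0.1899 mm
Final answer: delta = 0.1899 mm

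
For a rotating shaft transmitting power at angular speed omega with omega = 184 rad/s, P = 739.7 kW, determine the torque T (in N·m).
Model: a rotating shaft transmitting power at angular speed omega, so P = T·omega.
Solve for T: T = P / omega.
Convert to SI units:
  P = 739.7 kW = 739700 W
Substitute:
  T = 739700 / 184
  T = 4020 N·m
Final answer: T = 4020 N·m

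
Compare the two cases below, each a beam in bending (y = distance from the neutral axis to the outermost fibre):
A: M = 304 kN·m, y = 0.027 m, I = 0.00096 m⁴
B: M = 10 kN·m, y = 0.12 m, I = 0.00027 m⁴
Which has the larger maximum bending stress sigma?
Model: a beam in bending (y = distance from the neutral axis to the outermost fibre), so sigma = (M·y) / I (SI units).
  A: sigma = (304000 × 0.027) / 0.00096 = 8.55 × 10⁶ Pa = 8.55 MPa
  B: sigma = (10000 × 0.12) / 0.00027 = 4.444 × 10⁶ Pa = 4.444 MPa
8.55 MPa > 4.444 MPa, so A is larger.
Final answer: A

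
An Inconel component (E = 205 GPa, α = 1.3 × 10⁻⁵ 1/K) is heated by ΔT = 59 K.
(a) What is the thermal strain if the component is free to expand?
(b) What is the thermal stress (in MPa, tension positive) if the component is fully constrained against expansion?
(a) Free thermal strain ε_th = α·ΔT = (1.3 × 10⁻⁵) × 59 = 0.000767
(b) Fully constrained, the expansion is suppressed, so σ = -E·α·ΔT. Convert E = 205 GPa = 2.05 × 10¹¹ Pa.
  σ = -(2.05 × 10¹¹) × (1.3 × 10⁻⁵) × 59 = -1.572 × 10⁸ Pa = -157.2 MPa (compressive)
Final answer: (a) ε_th = 0.000767, (b) σ = -157.2 MPa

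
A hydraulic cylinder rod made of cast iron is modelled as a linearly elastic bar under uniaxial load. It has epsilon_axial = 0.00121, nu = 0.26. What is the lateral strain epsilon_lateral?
Model: a linearly elastic bar under uniaxial load, so epsilon_lateral = -nu·epsilon_axial.
Substitute:
  epsilon_lateral = -(0.26 × 0.00121)
  epsilon_lateral = -0.0003146
Final answer: epsilon_lateral = -0.0003146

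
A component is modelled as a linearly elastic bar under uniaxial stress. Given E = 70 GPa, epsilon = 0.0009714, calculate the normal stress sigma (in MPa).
Model: a linearly elastic bar under uniaxial stress, so epsilon = sigma / E.
Solve for sigma: sigma = epsilon·E.
Convert to SI units:
  E = 70 GPa = 7 × 10¹⁰ Pa
Substitute:
  sigma = 0.0009714 × (7 × 10¹⁰)
  sigma = 6.8 × 10⁷ Pa
Convert: sigma = 6.8 × 10⁷ Pa = 68 MPa
Final answer: sigma = 68 MPa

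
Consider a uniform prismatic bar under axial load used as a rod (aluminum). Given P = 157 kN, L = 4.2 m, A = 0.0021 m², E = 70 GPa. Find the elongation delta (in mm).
Model: a uniform prismatic bar under axial load, so delta = (P·L) / (A·E).
Convert to SI units:
  P = 157 kN = 157000 N
  E = 70 GPa = 7 × 10¹⁰ Pa
Substitute:
  delta = (157000 × 4.2) / (0.0021 × (7 × 10¹⁰))
  delta = 0.004486 m
Convert: delta = 0.004486 m = 4.486 mm
Final answer: delta = 4.486 mm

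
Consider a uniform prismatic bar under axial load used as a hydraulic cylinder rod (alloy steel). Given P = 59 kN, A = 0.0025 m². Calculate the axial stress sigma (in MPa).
Model: a uniform prismatic bar under axial load, so sigma = P / A.
Convert to SI units:
  P = 59 kN = 59000 N
Substitute:
  sigma = 59000 / 0.0025
  sigma = 2.36 × 10⁷ Pa
Convert: sigma = 2.36 × 10⁷ Pa = 23.6 MPa
Final answer: sigma = 23.6 MPa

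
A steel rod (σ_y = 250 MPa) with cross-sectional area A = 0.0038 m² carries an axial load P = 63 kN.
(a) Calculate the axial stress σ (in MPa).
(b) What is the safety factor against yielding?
(a) Axial stress σ = P/A. Convert P = 63 kN = 63000 N.
  σ = 63000 / 0.0038 = 1.658 × 10⁷ Pa = 16.58 MPa
(b) Safety factor SF = σ_y/σ = 250 / 16.58 = 15.08
Final answer: (a) σ = 16.58 MPa, (b) SF = 15.08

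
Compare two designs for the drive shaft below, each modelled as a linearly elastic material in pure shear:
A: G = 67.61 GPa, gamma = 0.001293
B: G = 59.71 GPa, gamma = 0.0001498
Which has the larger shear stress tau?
Model: a linearly elastic material in pure shear, so tau = G·gamma (SI units).
  A: tau = (6.761 × 10¹⁰) × 0.001293 = 8.742 × 10⁷ Pa = 87.42 MPa
  B: tau = (5.971 × 10¹⁰) × 0.0001498 = 8.945 × 10⁶ Pa = 8.945 MPa
87.42 MPa > 8.945 MPa, so A is larger.
Final answer: A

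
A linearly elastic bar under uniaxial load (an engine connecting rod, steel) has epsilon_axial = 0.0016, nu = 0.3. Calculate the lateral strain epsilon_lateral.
Model: a linearly elastic bar under uniaxial load, so epsilon_lateral = -nu·epsilon_axial.
Substitute:
  epsilon_lateral = -(0.3 × 0.0016)
  epsilon_lateral = -0.00048
Final answer: epsilon_lateral = -0.00048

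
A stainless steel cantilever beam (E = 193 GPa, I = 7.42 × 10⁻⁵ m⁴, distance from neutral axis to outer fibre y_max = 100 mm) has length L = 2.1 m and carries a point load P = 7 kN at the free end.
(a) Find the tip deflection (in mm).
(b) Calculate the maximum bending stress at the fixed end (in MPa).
(a) Tip deflection of a cantilever with an end point load: δ = P·L^3 / (3·E·I). Convert P = 7 kN = 7000 N, E = 193 GPa = 1.93 × 10¹¹ Pa.
  δ = (7000 × 2.1^3) / (3 × (1.93 × 10¹¹) × (7.42 × 10⁻⁵)) = 0.001509 m = 1.509 mm
(b) Maximum bending moment at the fixed end: M = P·L = 7000 × 2.1 = 14700 N·m. Convert y_max = 100 mm = 0.1 m.
  σ = M·y_max / I = (14700 × 0.1) / (7.42 × 10⁻⁵) = 1.981 × 10⁷ Pa = 19.81 MPa
Final answer: (a) δ = 1.509 mm, (b) σ = 19.81 MPa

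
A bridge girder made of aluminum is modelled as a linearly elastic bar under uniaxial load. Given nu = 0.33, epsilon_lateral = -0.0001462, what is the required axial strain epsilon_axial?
Model: a linearly elastic bar under uniaxial load, so epsilon_lateral = -nu·epsilon_axial.
Solve for epsilon_axial: epsilon_axial = -epsilon_lateral / nu.
Substitute:
  epsilon_axial = -(-0.0001462) / 0.33
  epsilon_axial = 0.000443
Final answer: epsilon_axial = 0.000443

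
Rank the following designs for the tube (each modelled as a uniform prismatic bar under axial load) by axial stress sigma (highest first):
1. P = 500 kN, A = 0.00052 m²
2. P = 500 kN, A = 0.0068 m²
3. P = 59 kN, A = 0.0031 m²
Model: a uniform prismatic bar under axial load, so sigma = P / A (SI units).
  Case 1: sigma = 500000 / 0.00052 = 9.615 × 10⁸ Pa = 961.5 MPa
  Case 2: sigma = 500000 / 0.0068 = 7.353 × 10⁷ Pa = 73.53 MPa
  Case 3: sigma = 59000 / 0.0031 = 1.903 × 10⁷ Pa = 19.03 MPa
Ordering: 961.5 MPa (case 1) > 73.53 MPa (case 2) > 19.03 MPa (case 3)
Final answer: 1, 2, 3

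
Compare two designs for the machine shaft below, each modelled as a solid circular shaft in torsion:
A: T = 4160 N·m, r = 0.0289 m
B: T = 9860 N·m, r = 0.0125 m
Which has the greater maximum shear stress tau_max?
Model: a solid circular shaft in torsion, so tau_max = (2·T) / (π·r^3) (SI units).
  A: tau_max = (2 × 4160) / (π × 0.0289^3) = 1.097 × 10⁸ Pa = 109.7 MPa
  B: tau_max = (2 × 9860) / (π × 0.0125^3) = 3.214 × 10⁹ Pa = 3214 MPa
3214 MPa > 109.7 MPa, so B is larger.
Final answer: B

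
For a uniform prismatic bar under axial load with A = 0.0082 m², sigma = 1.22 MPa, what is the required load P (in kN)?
Model: a uniform prismatic bar under axial load, so sigma = P / A.
Solve for P: P = sigma·A.
Convert to SI units:
  sigma = 1.22 MPa = 1.22 × 10⁶ Pa
Substitute:
  P = (1.22 × 10⁶) × 0.0082
  P = 10000 N
Convert: P = 10000 N = 10 kN
Final answer: P = 10 kN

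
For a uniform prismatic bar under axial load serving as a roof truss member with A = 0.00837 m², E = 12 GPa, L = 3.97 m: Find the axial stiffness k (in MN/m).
Model: a uniform prismatic bar under axial load, so k = (A·E) / L.
Convert to SI units:
  E = 12 GPa = 1.2 × 10¹⁰ Pa
Substitute:
  k = (0.00837 × (1.2 × 10¹⁰)) / 3.97
  k = 2.53 × 10⁷ N/m
Convert: k = 2.53 × 10⁷ N/m = 25.3 MN/m
Final answer: k = 25.3 MN/m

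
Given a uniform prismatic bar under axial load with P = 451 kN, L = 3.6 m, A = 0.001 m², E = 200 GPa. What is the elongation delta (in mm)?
Model: a uniform prismatic bar under axial load, so delta = (P·L) / (A·E).
Convert to SI units:
  P = 451 kN = 451000 N
  E = 200 GPa = 2 × 10¹¹ Pa
Substitute:
  delta = (451000 × 3.6) / (0.001 × (2 × 10¹¹))
  delta = 0.008118 m
Convert: delta = 0.008118 m = 8.118 mm
Final answer: delta = 8.118 mm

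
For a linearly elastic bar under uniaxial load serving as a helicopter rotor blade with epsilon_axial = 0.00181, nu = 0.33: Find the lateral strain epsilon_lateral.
Model: a linearly elastic bar under uniaxial load, so epsilon_lateral = -nu·epsilon_axial.
Substitute:
  epsilon_lateral = -(0.33 × 0.00181)
  epsilon_lateral = -0.0005973
Final answer: epsilon_lateral = -0.0005973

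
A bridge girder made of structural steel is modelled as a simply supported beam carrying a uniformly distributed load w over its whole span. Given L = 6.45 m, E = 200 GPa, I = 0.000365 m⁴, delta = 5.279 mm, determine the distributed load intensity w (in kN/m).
Model: a simply supported beam carrying a uniformly distributed load w over its whole span, so delta = (5·w·L^4) / (384·E·I).
Solve for w: w = (384·delta·E·I) / (5·L^4).
Convert to SI units:
  E = 200 GPa = 2 × 10¹¹ Pa
  delta = 5.279 mm = 0.005279 m
Substitute:
  w = (384 × 0.005279 × (2 × 10¹¹) × 0.000365) / (5 × 6.45^4)
  w = 17100 N/m
Convert: w = 17100 N/m = 17.1 kN/m
Final answer: w = 17.1 kN/m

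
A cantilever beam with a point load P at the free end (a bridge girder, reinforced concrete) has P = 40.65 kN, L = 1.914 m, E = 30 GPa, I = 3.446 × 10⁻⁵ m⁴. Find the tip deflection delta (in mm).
Model: a cantilever beam with a point load P at the free end, so delta = (P·L^3) / (3·E·I).
Convert to SI units:
  P = 40.65 kN = 40650 N
  E = 30 GPa = 3 × 10¹⁰ Pa
Substitute:
  delta = (40650 × 1.914^3) / (3 × (3 × 10¹⁰) × (3.446 × 10⁻⁵))
  delta = 0.0919 m
Convert: delta = 0.0919 m = 91.9 mm
Final answer: delta = 91.9 mm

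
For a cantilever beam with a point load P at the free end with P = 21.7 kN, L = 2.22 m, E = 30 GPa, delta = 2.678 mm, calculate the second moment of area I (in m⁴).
Model: a cantilever beam with a point load P at the free end, so delta = (P·L^3) / (3·E·I).
Solve for I: I = (P·L^3) / (3·delta·E).
Convert to SI units:
  P = 21.7 kN = 21700 N
  E = 30 GPa = 3 × 10¹⁰ Pa
  delta = 2.678 mm = 0.002678 m
Substitute:
  I = (21700 × 2.22^3) / (3 × 0.002678 × (3 × 10¹⁰))
  I = 0.0009851 m⁴
Final answer: I = 0.0009851 m⁴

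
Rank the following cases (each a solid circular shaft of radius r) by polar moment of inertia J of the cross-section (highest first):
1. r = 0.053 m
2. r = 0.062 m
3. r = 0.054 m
Model: a solid circular shaft of radius r, so J = (π·r^4) / 2 (SI units).
  Case 1: J = (π × 0.053^4) / 2 = 1.239 × 10⁻⁵ m⁴
  Case 2: J = (π × 0.062^4) / 2 = 2.321 × 10⁻⁵ m⁴
  Case 3: J = (π × 0.054^4) / 2 = 1.336 × 10⁻⁵ m⁴
Ordering: 2.321 × 10⁻⁵ m⁴ (case 2) > 1.336 × 10⁻⁵ m⁴ (case 3) > 1.239 × 10⁻⁵ m⁴ (case 1)
Final answer: 2, 3, 1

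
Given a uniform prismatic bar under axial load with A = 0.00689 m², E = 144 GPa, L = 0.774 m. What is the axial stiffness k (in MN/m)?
Model: a uniform prismatic bar under axial load, so k = (A·E) / L.
Convert to SI units:
  E = 144 GPa = 1.44 × 10¹¹ Pa
Substitute:
  k = (0.00689 × (1.44 × 10¹¹)) / 0.774
  k = 1.282 × 10⁹ N/m
Convert: k = 1.282 × 10⁹ N/m = 1282 MN/m
Final answer: k = 1282 MN/m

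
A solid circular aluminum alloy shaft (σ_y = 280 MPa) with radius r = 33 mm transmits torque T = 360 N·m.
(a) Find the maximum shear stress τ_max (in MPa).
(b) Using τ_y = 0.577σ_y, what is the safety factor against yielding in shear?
(a) For a solid circular shaft, τ_max = T·r/J with J = π·r^4/2, i.e. τ_max = 2·T / (π·r^3). Convert r = 33 mm = 0.033 m.
  τ_max = (2 × 360) / (π × 0.033^3) = 6.377 × 10⁶ Pa = 6.377 MPa
(b) τ_y = 0.577 × 280 = 161.56 MPa
  SF = τ_y/τ_max = 161.56 / 6.377 = 25.33
Final answer: (a) τ_max = 6.377 MPa, (b) SF = 25.33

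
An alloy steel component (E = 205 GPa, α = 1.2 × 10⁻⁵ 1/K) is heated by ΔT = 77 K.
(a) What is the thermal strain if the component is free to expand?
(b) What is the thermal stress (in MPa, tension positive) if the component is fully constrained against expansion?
(a) Free thermal strain ε_th = α·ΔT = (1.2 × 10⁻⁵) × 77 = 0.000924
(b) Fully constrained, the expansion is suppressed, so σ = -E·α·ΔT. Convert E = 205 GPa = 2.05 × 10¹¹ Pa.
  σ = -(2.05 × 10¹¹) × (1.2 × 10⁻⁵) × 77 = -1.894 × 10⁸ Pa = -189.4 MPa (compressive)
Final answer: (a) ε_th = 0.000924, (b) σ = -189.4 MPa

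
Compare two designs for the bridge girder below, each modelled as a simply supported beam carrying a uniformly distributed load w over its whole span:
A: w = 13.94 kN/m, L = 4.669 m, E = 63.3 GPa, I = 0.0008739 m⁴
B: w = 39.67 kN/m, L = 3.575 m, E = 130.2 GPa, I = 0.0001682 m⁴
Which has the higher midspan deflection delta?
Model: a simply supported beam carrying a uniformly distributed load w over its whole span, so delta = (5·w·L^4) / (384·E·I) (SI units).
  A: delta = (5 × 13940 × 4.669^4) / (384 × (6.33 × 10¹⁰) × 0.0008739) = 0.001559 m = 1.559 mm
  B: delta = (5 × 39670 × 3.575^4) / (384 × (1.302 × 10¹¹) × 0.0001682) = 0.003853 m = 3.853 mm
3.853 mm > 1.559 mm, so B is larger.
Final answer: B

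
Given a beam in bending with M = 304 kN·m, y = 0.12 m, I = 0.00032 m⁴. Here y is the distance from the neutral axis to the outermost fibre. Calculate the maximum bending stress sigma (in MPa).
Model: a beam in bending, so sigma = (M·y) / I.
Convert to SI units:
  M = 304 kN·m = 304000 N·m
Substitute:
  sigma = (304000 × 0.12) / 0.00032
  sigma = 1.14 × 10⁸ Pa
Convert: sigma = 1.14 × 10⁸ Pa = 114 MPa
Final answer: sigma = 114 MPa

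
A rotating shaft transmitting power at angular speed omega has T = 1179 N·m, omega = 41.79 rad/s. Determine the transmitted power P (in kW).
Model: a rotating shaft transmitting power at angular speed omega, so P = T·omega.
Substitute:
  P = 1179 × 41.79
  P = 49270 W
Convert: P = 49270 W = 49.27 kW
Final answer: P = 49.27 kW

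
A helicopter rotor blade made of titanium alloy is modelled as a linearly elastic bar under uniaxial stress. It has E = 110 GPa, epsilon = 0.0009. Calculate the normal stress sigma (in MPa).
Model: a linearly elastic bar under uniaxial stress, so sigma = E·epsilon.
Convert to SI units:
  E = 110 GPa = 1.1 × 10¹¹ Pa
Substitute:
  sigma = (1.1 × 10¹¹) × 0.0009
  sigma = 9.9 × 10⁷ Pa
Convert: sigma = 9.9 × 10⁷ Pa = 99 MPa
Final answer: sigma = 99 MPa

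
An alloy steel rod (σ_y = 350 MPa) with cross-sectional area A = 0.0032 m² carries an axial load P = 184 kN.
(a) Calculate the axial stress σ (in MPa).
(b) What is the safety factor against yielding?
(a) Axial stress σ = P/A. Convert P = 184 kN = 184000 N.
  σ = 184000 / 0.0032 = 5.75 × 10⁷ Pa = 57.5 MPa
(b) Safety factor SF = σ_y/σ = 350 / 57.5 = 6.087
Final answer: (a) σ = 57.5 MPa, (b) SF = 6.087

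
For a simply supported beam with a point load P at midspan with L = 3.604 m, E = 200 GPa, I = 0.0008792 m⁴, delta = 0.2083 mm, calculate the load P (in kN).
Model: a simply supported beam with a point load P at midspan, so delta = (P·L^3) / (48·E·I).
Solve for P: P = (48·delta·E·I) / L^3.
Convert to SI units:
  E = 200 GPa = 2 × 10¹¹ Pa
  delta = 0.2083 mm = 0.0002083 m
Substitute:
  P = (48 × 0.0002083 × (2 × 10¹¹) × 0.0008792) / 3.604^3
  P = 37560 N
Convert: P = 37560 N = 37.56 kN
Final answer: P = 37.56 kN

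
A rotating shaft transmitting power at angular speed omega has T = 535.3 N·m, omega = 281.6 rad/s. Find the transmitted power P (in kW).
Model: a rotating shaft transmitting power at angular speed omega, so P = T·omega.
Substitute:
  P = 535.3 × 281.6
  P = 150700 W
Convert: P = 150700 W = 150.7 kW
Final answer: P = 150.7 kW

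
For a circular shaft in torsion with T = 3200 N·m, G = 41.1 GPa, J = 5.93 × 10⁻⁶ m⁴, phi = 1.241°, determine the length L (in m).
Model: a circular shaft in torsion, so phi = (T·L) / (G·J).
Solve for L: L = (phi·G·J) / T.
Convert to SI units:
  G = 41.1 GPa = 4.11 × 10¹⁰ Pa
  phi = 1.241° = 0.02166 rad
Substitute:
  L = (0.02166 × (4.11 × 10¹⁰) × (5.93 × 10⁻⁶)) / 3200
  L = 1.65 m
Final answer: L = 1.65 m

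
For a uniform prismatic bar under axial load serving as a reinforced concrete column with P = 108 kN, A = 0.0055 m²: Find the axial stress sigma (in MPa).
Model: a uniform prismatic bar under axial load, so sigma = P / A.
Convert to SI units:
  P = 108 kN = 108000 N
Substitute:
  sigma = 108000 / 0.0055
  sigma = 1.964 × 10⁷ Pa
Convert: sigma = 1.964 × 10⁷ Pa = 19.64 MPa
Final answer: sigma = 19.64 MPa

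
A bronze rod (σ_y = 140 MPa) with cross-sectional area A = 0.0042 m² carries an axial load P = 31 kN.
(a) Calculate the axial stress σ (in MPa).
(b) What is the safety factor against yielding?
(a) Axial stress σ = P/A. Convert P = 31 kN = 31000 N.
  σ = 31000 / 0.0042 = 7.381 × 10⁶ Pa = 7.381 MPa
(b) Safety factor SF = σ_y/σ = 140 / 7.381 = 18.97
Final answer: (a) σ = 7.381 MPa, (b) SF = 18.97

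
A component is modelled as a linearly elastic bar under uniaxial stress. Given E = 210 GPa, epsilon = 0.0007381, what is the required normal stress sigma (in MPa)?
Model: a linearly elastic bar under uniaxial stress, so epsilon = sigma / E.
Solve for sigma: sigma = epsilon·E.
Convert to SI units:
  E = 210 GPa = 2.1 × 10¹¹ Pa
Substitute:
  sigma = 0.0007381 × (2.1 × 10¹¹)
  sigma = 1.55 × 10⁸ Pa
Convert: sigma = 1.55 × 10⁸ Pa = 155 MPa
Final answer: sigma = 155 MPa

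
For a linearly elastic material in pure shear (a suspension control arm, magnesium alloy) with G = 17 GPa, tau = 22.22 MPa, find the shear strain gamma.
Model: a linearly elastic material in pure shear, so tau = G·gamma.
Solve for gamma: gamma = tau / G.
Convert to SI units:
  G = 17 GPa = 1.7 × 10¹⁰ Pa
  tau = 22.22 MPa = 2.222 × 10⁷ Pa
Substitute:
  gamma = (2.222 × 10⁷) / (1.7 × 10¹⁰)
  gamma = 0.001307
Final answer: gamma = 0.001307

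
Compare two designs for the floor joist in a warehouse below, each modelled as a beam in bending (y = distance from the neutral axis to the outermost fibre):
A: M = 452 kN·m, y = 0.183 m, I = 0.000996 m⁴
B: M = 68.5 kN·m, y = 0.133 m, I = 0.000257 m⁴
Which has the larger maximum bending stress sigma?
Model: a beam in bending (y = distance from the neutral axis to the outermost fibre), so sigma = (M·y) / I (SI units).
  A: sigma = (452000 × 0.183) / 0.000996 = 8.305 × 10⁷ Pa = 83.05 MPa
  B: sigma = (68500 × 0.133) / 0.000257 = 3.545 × 10⁷ Pa = 35.45 MPa
83.05 MPa > 35.45 MPa, so A is larger.
Final answer: A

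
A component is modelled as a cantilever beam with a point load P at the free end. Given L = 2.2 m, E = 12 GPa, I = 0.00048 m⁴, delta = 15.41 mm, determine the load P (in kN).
Model: a cantilever beam with a point load P at the free end, so delta = (P·L^3) / (3·E·I).
Solve for P: P = (3·delta·E·I) / L^3.
Convert to SI units:
  E = 12 GPa = 1.2 × 10¹⁰ Pa
  delta = 15.41 mm = 0.01541 m
Substitute:
  P = (3 × 0.01541 × (1.2 × 10¹⁰) × 0.00048) / 2.2^3
  P = 25010 N
Convert: P = 25010 N = 25.01 kN
Final answer: P = 25.01 kN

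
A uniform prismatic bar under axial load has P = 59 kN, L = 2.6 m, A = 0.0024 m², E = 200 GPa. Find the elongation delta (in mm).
Model: a uniform prismatic bar under axial load, so delta = (P·L) / (A·E).
Convert to SI units:
  P = 59 kN = 59000 N
  E = 200 GPa = 2 × 10¹¹ Pa
Substitute:
  delta = (59000 × 2.6) / (0.0024 × (2 × 10¹¹))
  delta = 0.0003196 m
Convert: delta = 0.0003196 m = 0.3196 mm
Final answer: delta = 0.3196 mm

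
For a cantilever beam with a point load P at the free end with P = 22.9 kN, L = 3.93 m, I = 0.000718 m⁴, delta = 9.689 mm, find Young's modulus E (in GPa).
Model: a cantilever beam with a point load P at the free end, so delta = (P·L^3) / (3·E·I).
Solve for E: E = (P·L^3) / (3·delta·I).
Convert to SI units:
  P = 22.9 kN = 22900 N
  delta = 9.689 mm = 0.009689 m
Substitute:
  E = (22900 × 3.93^3) / (3 × 0.009689 × 0.000718)
  E = 6.66 × 10¹⁰ Pa
Convert: E = 6.66 × 10¹⁰ Pa = 66.6 GPa
Final answer: E = 66.6 GPa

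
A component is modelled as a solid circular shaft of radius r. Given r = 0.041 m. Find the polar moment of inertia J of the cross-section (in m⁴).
Model: a solid circular shaft of radius r, so J = (π·r^4) / 2.
Substitute:
  J = (π × 0.041^4) / 2
  J = 4.439 × 10⁻⁶ m⁴
Final answer: J = 4.439 × 10⁻⁶ m⁴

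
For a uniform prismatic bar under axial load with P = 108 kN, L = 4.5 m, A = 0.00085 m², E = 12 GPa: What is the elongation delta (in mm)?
Model: a uniform prismatic bar under axial load, so delta = (P·L) / (A·E).
Convert to SI units:
  P = 108 kN = 108000 N
  E = 12 GPa = 1.2 × 10¹⁰ Pa
Substitute:
  delta = (108000 × 4.5) / (0.00085 × (1.2 × 10¹⁰))
  delta = 0.04765 m
Convert: delta = 0.04765 m = 47.65 mm
Final answer: delta = 47.65 mm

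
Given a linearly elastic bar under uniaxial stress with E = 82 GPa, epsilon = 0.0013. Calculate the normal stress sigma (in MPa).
Model: a linearly elastic bar under uniaxial stress, so sigma = E·epsilon.
Convert to SI units:
  E = 82 GPa = 8.2 × 10¹⁰ Pa
Substitute:
  sigma = (8.2 × 10¹⁰) × 0.0013
  sigma = 1.066 × 10⁸ Pa
Convert: sigma = 1.066 × 10⁸ Pa = 106.6 MPa
Final answer: sigma = 106.6 MPa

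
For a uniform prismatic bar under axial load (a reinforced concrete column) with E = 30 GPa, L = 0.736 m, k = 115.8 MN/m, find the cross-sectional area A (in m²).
Model: a uniform prismatic bar under axial load, so k = (A·E) / L.
Solve for A: A = (k·L) / E.
Convert to SI units:
  E = 30 GPa = 3 × 10¹⁰ Pa
  k = 115.8 MN/m = 1.158 × 10⁸ N/m
Substitute:
  A = ((1.158 × 10⁸) × 0.736) / (3 × 10¹⁰)
  A = 0.002841 m²
Final answer: A = 0.002841 m²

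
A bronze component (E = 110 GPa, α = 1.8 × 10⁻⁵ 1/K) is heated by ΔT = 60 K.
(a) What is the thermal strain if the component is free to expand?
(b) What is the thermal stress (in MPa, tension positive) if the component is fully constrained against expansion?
(a) Free thermal strain ε_th = α·ΔT = (1.8 × 10⁻⁵) × 60 = 0.00108
(b) Fully constrained, the expansion is suppressed, so σ = -E·α·ΔT. Convert E = 110 GPa = 1.1 × 10¹¹ Pa.
  σ = -(1.1 × 10¹¹) × (1.8 × 10⁻⁵) × 60 = -1.188 × 10⁸ Pa = -118.8 MPa (compressive)
Final answer: (a) ε_th = 0.00108, (b) σ = -118.8 MPa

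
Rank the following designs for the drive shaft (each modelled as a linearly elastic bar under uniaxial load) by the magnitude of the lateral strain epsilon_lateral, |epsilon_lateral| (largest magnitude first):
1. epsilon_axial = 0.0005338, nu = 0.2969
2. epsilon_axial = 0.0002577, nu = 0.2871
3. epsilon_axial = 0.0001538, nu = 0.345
Model: a linearly elastic bar under uniaxial load, so epsilon_lateral = -nu·epsilon_axial (SI units).
  Case 1: epsilon_lateral = -(0.2969 × 0.0005338) = -0.0001585
  Case 2: epsilon_lateral = -(0.2871 × 0.0002577) = -7.399 × 10⁻⁵
  Case 3: epsilon_lateral = -(0.345 × 0.0001538) = -5.306 × 10⁻⁵
Ordering by |epsilon_lateral|: 0.0001585 (case 1) > 7.399 × 10⁻⁵ (case 2) > 5.306 × 10⁻⁵ (case 3)
Final answer: 1, 2, 3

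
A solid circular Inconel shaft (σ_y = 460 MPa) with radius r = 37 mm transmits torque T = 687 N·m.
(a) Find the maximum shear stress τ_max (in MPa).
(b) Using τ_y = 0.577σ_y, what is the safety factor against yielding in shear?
(a) For a solid circular shaft, τ_max = T·r/J with J = π·r^4/2, i.e. τ_max = 2·T / (π·r^3). Convert r = 37 mm = 0.037 m.
  τ_max = (2 × 687) / (π × 0.037^3) = 8.634 × 10⁶ Pa = 8.634 MPa
(b) τ_y = 0.577 × 460 = 265.42 MPa
  SF = τ_y/τ_max = 265.42 / 8.634 = 30.74
Final answer: (a) τ_max = 8.634 MPa, (b) SF = 30.74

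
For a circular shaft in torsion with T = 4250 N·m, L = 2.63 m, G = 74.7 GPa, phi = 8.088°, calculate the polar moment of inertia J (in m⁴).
Model: a circular shaft in torsion, so phi = (T·L) / (G·J).
Solve for J: J = (T·L) / (phi·G).
Convert to SI units:
  G = 74.7 GPa = 7.47 × 10¹⁰ Pa
  phi = 8.088° = 0.1412 rad
Substitute:
  J = (4250 × 2.63) / (0.1412 × (7.47 × 10¹⁰))
  J = 1.06 × 10⁻⁶ m⁴
Final answer: J = 1.06 × 10⁻⁶ m⁴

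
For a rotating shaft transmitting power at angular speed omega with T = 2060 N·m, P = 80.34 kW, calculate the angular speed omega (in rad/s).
Model: a rotating shaft transmitting power at angular speed omega, so P = T·omega.
Solve for omega: omega = P / T.
Convert to SI units:
  P = 80.34 kW = 80340 W
Substitute:
  omega = 80340 / 2060
  omega = 39 rad/s
Final answer: omega = 39 rad/s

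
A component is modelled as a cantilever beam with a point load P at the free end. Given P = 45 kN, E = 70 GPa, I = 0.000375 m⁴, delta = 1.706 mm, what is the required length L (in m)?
Model: a cantilever beam with a point load P at the free end, so delta = (P·L^3) / (3·E·I).
Solve for L: L = ((3·delta·E·I) / P)^(1/3).
Convert to SI units:
  P = 45 kN = 45000 N
  E = 70 GPa = 7 × 10¹⁰ Pa
  delta = 1.706 mm = 0.001706 m
Substitute:
  L = ((3 × 0.001706 × (7 × 10¹⁰) × 0.000375) / 45000)^(1/3)
  L = 1.44 m
Final answer: L = 1.44 m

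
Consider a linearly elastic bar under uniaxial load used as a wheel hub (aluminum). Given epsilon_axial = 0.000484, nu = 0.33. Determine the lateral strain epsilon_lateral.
Model: a linearly elastic bar under uniaxial load, so epsilon_lateral = -nu·epsilon_axial.
Substitute:
  epsilon_lateral = -(0.33 × 0.000484)
  epsilon_lateral = -0.0001597
Final answer: epsilon_lateral = -0.0001597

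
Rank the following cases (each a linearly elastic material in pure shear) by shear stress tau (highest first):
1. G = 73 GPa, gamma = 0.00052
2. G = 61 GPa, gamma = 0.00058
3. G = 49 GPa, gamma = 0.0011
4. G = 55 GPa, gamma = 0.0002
Model: a linearly elastic material in pure shear, so tau = G·gamma (SI units).
  Case 1: tau = (7.3 × 10¹⁰) × 0.00052 = 3.796 × 10⁷ Pa = 37.96 MPa
  Case 2: tau = (6.1 × 10¹⁰) × 0.00058 = 3.538 × 10⁷ Pa = 35.38 MPa
  Case 3: tau = (4.9 × 10¹⁰) × 0.0011 = 5.39 × 10⁷ Pa = 53.9 MPa
  Case 4: tau = (5.5 × 10¹⁰) × 0.0002 = 1.1 × 10⁷ Pa = 11 MPa
Ordering: 53.9 MPa (case 3) > 37.96 MPa (case 1) > 35.38 MPa (case 2) > 11 MPa (case 4)
Final answer: 3, 1, 2, 4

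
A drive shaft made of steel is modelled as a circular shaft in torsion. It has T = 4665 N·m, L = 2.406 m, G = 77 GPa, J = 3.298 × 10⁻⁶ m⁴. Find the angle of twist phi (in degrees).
Model: a circular shaft in torsion, so phi = (T·L) / (G·J).
Convert to SI units:
  G = 77 GPa = 7.7 × 10¹⁰ Pa
Substitute:
  phi = (4665 × 2.406) / ((7.7 × 10¹⁰) × (3.298 × 10⁻⁶))
  phi = 0.0442 rad
Convert to degrees: phi = 0.0442 × 180/π = 2.532°
Final answer: phi = 2.532°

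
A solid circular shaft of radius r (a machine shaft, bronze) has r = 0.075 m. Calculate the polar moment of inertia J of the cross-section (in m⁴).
Model: a solid circular shaft of radius r, so J = (π·r^4) / 2.
Substitute:
  J = (π × 0.075^4) / 2
  J = 4.97 × 10⁻⁵ m⁴
Final answer: J = 4.97 × 10⁻⁵ m⁴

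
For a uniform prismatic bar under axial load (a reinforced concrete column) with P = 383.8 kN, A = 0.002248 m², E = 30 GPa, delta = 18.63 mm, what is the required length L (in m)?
Model: a uniform prismatic bar under axial load, so delta = (P·L) / (A·E).
Solve for L: L = (delta·A·E) / P.
Convert to SI units:
  P = 383.8 kN = 383800 N
  E = 30 GPa = 3 × 10¹⁰ Pa
  delta = 18.63 mm = 0.01863 m
Substitute:
  L = (0.01863 × 0.002248 × (3 × 10¹⁰)) / 383800
  L = 3.274 m
Final answer: L = 3.274 m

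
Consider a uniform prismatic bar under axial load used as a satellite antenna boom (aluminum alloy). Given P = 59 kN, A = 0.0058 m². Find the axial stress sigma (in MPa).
Model: a uniform prismatic bar under axial load, so sigma = P / A.
Convert to SI units:
  P = 59 kN = 59000 N
Substitute:
  sigma = 59000 / 0.0058
  sigma = 1.017 × 10⁷ Pa
Convert: sigma = 1.017 × 10⁷ Pa = 10.17 MPa
Final answer: sigma = 10.17 MPa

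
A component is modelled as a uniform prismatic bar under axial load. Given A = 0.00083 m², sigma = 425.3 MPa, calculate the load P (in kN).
Model: a uniform prismatic bar under axial load, so sigma = P / A.
Solve for P: P = sigma·A.
Convert to SI units:
  sigma = 425.3 MPa = 4.253 × 10⁸ Pa
Substitute:
  P = (4.253 × 10⁸) × 0.00083
  P = 353000 N
Convert: P = 353000 N = 353 kN
Final answer: P = 353 kN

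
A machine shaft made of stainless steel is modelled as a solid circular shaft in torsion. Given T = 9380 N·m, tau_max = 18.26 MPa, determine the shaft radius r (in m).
Model: a solid circular shaft in torsion, so tau_max = (2·T) / (π·r^3).
Solve for r: r = ((2·T) / (π·tau_max))^(1/3).
Convert to SI units:
  tau_max = 18.26 MPa = 1.826 × 10⁷ Pa
Substitute:
  r = ((2 × 9380) / (π × (1.826 × 10⁷)))^(1/3)
  r = 0.0689 m
Final answer: r = 0.0689 m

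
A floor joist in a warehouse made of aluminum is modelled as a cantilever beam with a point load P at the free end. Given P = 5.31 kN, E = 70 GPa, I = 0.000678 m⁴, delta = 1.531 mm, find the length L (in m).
Model: a cantilever beam with a point load P at the free end, so delta = (P·L^3) / (3·E·I).
Solve for L: L = ((3·delta·E·I) / P)^(1/3).
Convert to SI units:
  P = 5.31 kN = 5310 N
  E = 70 GPa = 7 × 10¹⁰ Pa
  delta = 1.531 mm = 0.001531 m
Substitute:
  L = ((3 × 0.001531 × (7 × 10¹⁰) × 0.000678) / 5310)^(1/3)
  L = 3.45 m
Final answer: L = 3.45 m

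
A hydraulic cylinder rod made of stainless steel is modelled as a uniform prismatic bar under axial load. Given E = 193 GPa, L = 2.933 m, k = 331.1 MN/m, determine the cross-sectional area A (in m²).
Model: a uniform prismatic bar under axial load, so k = (A·E) / L.
Solve for A: A = (k·L) / E.
Convert to SI units:
  E = 193 GPa = 1.93 × 10¹¹ Pa
  k = 331.1 MN/m = 3.311 × 10⁸ N/m
Substitute:
  A = ((3.311 × 10⁸) × 2.933) / (1.93 × 10¹¹)
  A = 0.005032 m²
Final answer: A = 0.005032 m²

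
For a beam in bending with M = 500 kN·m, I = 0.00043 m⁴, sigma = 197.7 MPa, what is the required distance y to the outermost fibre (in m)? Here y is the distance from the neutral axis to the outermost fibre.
Model: a beam in bending, so sigma = (M·y) / I.
Solve for y: y = (sigma·I) / M.
Convert to SI units:
  M = 500 kN·m = 500000 N·m
  sigma = 197.7 MPa = 1.977 × 10⁸ Pa
Substitute:
  y = ((1.977 × 10⁸) × 0.00043) / 500000
  y = 0.17 m
Final answer: y = 0.17 m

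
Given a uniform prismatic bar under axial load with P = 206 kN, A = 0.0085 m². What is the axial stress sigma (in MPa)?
Model: a uniform prismatic bar under axial load, so sigma = P / A.
Convert to SI units:
  P = 206 kN = 206000 N
Substitute:
  sigma = 206000 / 0.0085
  sigma = 2.424 × 10⁷ Pa
Convert: sigma = 2.424 × 10⁷ Pa = 24.24 MPa
Final answer: sigma = 24.24 MPa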